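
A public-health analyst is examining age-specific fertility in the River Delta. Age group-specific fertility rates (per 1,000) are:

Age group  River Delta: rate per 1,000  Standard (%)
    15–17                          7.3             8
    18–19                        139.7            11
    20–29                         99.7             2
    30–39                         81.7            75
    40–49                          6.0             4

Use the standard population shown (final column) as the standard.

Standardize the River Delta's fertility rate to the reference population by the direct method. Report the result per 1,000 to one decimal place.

Standard weights: 0.08, 0.11, 0.02, 0.75, 0.04.
Standardized rate: 0.0800×7.3 + 0.1100×139.7 + 0.0200×99.7 + 0.7500×81.7 + 0.0400×6.0 = 79.4600 per 1,000.

79.5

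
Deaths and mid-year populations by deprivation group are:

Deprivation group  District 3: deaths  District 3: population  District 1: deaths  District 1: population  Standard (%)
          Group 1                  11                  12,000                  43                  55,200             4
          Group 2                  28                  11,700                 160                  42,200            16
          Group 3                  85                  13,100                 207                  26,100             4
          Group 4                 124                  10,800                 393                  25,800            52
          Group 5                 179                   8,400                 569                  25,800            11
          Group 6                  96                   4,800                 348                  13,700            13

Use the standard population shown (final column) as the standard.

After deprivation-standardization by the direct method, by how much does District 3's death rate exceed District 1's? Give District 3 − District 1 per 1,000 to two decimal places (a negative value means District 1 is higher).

-3.01

Deprivation-specific rates per 1,000 for District 3: 0.917, 2.393, 6.489, 11.481, 21.310, 20.000.
For District 1: 0.779, 3.791, 7.931, 15.233, 22.054, 25.401.
Standard weights: 0.04, 0.16, 0.04, 0.52, 0.11, 0.13.
District 3: 0.0400×0.917 + 0.1600×2.393 + 0.0400×6.489 + 0.5200×11.481 + 0.1100×21.310 + 0.1300×20.000 = 11.5935 per 1,000.
District 1: 0.0400×0.779 + 0.1600×3.791 + 0.0400×7.931 + 0.5200×15.233 + 0.1100×22.054 + 0.1300×25.401 = 14.6041 per 1,000.
Difference = 11.5935 − 14.6041 = -3.0106.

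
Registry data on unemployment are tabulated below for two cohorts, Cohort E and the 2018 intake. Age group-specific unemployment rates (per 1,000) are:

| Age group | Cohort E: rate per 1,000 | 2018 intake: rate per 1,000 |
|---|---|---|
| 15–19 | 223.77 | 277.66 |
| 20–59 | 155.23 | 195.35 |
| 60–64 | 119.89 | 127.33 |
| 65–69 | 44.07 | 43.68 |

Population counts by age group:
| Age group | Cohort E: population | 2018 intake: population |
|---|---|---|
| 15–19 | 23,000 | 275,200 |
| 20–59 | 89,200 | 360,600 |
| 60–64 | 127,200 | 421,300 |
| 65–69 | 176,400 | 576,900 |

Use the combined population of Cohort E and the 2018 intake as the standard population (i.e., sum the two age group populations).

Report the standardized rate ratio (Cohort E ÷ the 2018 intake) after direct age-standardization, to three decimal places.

Combined standard total = 2,049,800; weights = 0.1455, 0.2194, 0.2676, 0.3675.
Cohort E: 0.1455×223.77 + 0.2194×155.23 + 0.2676×119.89 + 0.3675×44.07 = 114.8933 per 1,000.
The 2018 intake: 0.1455×277.66 + 0.2194×195.35 + 0.2676×127.33 + 0.3675×43.68 = 133.3844 per 1,000.
Ratio = 114.8933 ÷ 133.3844 = 0.86137.

0.861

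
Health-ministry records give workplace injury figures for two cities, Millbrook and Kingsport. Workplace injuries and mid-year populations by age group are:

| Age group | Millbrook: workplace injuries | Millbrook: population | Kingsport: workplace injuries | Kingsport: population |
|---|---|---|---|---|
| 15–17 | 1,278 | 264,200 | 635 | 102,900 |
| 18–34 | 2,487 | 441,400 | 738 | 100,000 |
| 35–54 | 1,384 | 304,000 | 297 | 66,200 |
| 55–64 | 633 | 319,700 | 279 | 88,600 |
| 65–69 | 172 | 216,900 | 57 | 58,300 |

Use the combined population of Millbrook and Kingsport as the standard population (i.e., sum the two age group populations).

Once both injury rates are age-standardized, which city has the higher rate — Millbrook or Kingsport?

Kingsport

Age-specific rates per 10,000 for Millbrook: 48.37, 56.34, 45.53, 19.80, 7.93.
For Kingsport: 61.71, 73.80, 44.86, 31.49, 9.78.
Combined standard total = 1,962,200; weights = 0.1871, 0.2759, 0.1887, 0.2081, 0.1403.
Millbrook: 0.1871×48.37 + 0.2759×56.34 + 0.1887×45.53 + 0.2081×19.80 + 0.1403×7.93 = 38.4172 per 10,000.
Kingsport: 0.1871×61.71 + 0.2759×73.80 + 0.1887×44.86 + 0.2081×31.49 + 0.1403×9.78 = 48.2957 per 10,000.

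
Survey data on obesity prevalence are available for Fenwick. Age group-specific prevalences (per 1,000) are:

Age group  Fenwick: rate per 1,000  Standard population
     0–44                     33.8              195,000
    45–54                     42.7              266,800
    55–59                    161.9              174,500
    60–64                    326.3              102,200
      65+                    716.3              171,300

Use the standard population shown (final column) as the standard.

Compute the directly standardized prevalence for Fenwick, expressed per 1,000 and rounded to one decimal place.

222.3

Standard total = 909,800; weights = 0.2143, 0.2933, 0.1918, 0.1123, 0.1883.
Standardized rate: 0.2143×33.8 + 0.2933×42.7 + 0.1918×161.9 + 0.1123×326.3 + 0.1883×716.3 = 222.3400 per 1,000.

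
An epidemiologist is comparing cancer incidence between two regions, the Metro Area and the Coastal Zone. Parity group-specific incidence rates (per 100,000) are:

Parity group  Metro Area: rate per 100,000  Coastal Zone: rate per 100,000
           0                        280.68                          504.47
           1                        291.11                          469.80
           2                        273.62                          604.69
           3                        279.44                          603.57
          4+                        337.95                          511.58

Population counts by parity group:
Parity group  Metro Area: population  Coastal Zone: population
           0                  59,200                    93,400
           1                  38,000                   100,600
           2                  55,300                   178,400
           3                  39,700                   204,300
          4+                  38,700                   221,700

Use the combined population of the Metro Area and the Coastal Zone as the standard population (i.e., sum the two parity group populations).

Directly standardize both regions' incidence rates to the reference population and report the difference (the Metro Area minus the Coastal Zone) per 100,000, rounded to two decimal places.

Combined standard total = 1,029,300; weights = 0.1483, 0.1347, 0.2270, 0.2371, 0.2530.
The Metro Area: 0.1483×280.68 + 0.1347×291.11 + 0.2270×273.62 + 0.2371×279.44 + 0.2530×337.95 = 294.6761 per 100,000.
The Coastal Zone: 0.1483×504.47 + 0.1347×469.80 + 0.2270×604.69 + 0.2371×603.57 + 0.2530×511.58 = 547.8470 per 100,000.
Difference = 294.6761 − 547.8470 = -253.1709.

-253.17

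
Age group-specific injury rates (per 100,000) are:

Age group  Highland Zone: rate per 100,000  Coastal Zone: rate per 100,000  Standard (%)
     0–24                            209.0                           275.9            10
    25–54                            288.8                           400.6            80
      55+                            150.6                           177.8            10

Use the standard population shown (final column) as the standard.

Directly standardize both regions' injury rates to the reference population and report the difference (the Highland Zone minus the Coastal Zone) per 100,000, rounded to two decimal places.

Standard weights: 0.10, 0.80, 0.10.
The Highland Zone: 0.1000×209.0 + 0.8000×288.8 + 0.1000×150.6 = 267.0000 per 100,000.
The Coastal Zone: 0.1000×275.9 + 0.8000×400.6 + 0.1000×177.8 = 365.8500 per 100,000.
Difference = 267.0000 − 365.8500 = -98.8500.

-98.85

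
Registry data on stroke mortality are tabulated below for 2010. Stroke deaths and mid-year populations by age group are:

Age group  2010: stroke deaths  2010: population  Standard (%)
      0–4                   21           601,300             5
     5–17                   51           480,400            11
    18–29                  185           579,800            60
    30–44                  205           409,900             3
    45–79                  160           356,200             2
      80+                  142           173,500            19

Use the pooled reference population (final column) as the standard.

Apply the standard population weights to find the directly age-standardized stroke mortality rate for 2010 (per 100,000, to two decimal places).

38.44

Age-specific rates per 100,000 for 2010: 3.49, 10.62, 31.91, 50.01, 44.92, 81.84.
Standard weights: 0.05, 0.11, 0.60, 0.03, 0.02, 0.19.
Standardized rate: 0.0500×3.49 + 0.1100×10.62 + 0.6000×31.91 + 0.0300×50.01 + 0.0200×44.92 + 0.1900×81.84 = 38.4361 per 100,000.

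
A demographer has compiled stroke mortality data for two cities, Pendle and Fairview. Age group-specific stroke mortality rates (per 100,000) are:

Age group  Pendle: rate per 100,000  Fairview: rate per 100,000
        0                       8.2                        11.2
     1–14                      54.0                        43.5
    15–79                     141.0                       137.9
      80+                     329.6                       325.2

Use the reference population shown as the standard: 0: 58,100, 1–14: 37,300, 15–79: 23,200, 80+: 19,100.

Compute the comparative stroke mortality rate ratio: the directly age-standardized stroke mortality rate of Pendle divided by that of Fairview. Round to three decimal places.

Standard total = 137,700; weights = 0.4219, 0.2709, 0.1685, 0.1387.
Pendle: 0.4219×8.2 + 0.2709×54.0 + 0.1685×141.0 + 0.1387×329.6 = 87.5612 per 100,000.
Fairview: 0.4219×11.2 + 0.2709×43.5 + 0.1685×137.9 + 0.1387×325.2 = 84.8502 per 100,000.
Ratio = 87.5612 ÷ 84.8502 = 1.03195.

1.032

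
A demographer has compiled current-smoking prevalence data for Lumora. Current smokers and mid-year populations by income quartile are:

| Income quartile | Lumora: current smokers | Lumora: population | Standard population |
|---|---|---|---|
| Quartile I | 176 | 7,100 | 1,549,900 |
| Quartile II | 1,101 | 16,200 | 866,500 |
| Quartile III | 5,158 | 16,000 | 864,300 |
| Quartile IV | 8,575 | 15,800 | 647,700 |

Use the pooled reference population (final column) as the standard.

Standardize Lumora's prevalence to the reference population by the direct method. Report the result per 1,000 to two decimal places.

Income-specific rates per 1,000 for Lumora: 24.789, 67.963, 322.375, 542.722.
Standard total = 3,928,400; weights = 0.3945, 0.2206, 0.2200, 0.1649.
Standardized rate: 0.3945×24.789 + 0.2206×67.963 + 0.2200×322.375 + 0.1649×542.722 = 185.1796 per 1,000.

185.18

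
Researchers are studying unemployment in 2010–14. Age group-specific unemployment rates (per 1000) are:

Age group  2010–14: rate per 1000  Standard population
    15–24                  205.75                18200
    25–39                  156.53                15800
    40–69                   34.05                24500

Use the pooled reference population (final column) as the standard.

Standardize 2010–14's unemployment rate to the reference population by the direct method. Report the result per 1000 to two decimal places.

Standard total = 58500; weights = 0.3111, 0.2701, 0.4188.
Standardized rate: 0.3111×205.75 + 0.2701×156.53 + 0.4188×34.05 = 120.5478 per 1000.

120.55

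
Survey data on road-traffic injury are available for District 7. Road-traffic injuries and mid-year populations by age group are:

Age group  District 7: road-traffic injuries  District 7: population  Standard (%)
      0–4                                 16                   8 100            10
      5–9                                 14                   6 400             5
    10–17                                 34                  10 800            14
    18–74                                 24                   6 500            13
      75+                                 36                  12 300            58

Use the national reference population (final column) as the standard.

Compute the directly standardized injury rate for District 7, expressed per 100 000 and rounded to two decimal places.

Age-specific rates per 100 000 for District 7: 197.53, 218.75, 314.81, 369.23, 292.68.
Standard weights: 0.10, 0.05, 0.14, 0.13, 0.58.
Standardized rate: 0.1000×197.53 + 0.0500×218.75 + 0.1400×314.81 + 0.1300×369.23 + 0.5800×292.68 = 292.5208 per 100 000.

292.52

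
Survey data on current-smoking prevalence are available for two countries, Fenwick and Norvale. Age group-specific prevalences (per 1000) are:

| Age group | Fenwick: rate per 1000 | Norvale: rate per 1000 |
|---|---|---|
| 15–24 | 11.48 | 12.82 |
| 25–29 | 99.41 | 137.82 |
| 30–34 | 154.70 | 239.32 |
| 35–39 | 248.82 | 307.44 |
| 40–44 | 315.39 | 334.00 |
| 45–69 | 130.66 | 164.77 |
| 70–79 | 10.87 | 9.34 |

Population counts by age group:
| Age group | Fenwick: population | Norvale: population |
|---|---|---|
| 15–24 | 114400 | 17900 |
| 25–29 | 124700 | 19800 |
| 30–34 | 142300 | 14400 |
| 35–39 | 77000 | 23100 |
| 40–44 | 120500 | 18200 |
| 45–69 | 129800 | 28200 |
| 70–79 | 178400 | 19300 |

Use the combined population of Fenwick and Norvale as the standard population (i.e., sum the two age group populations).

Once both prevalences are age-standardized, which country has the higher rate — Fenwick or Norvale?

Norvale

Combined standard total = 1028000; weights = 0.1287, 0.1406, 0.1524, 0.0974, 0.1349, 0.1537, 0.1923.
Fenwick: 0.1287×11.48 + 0.1406×99.41 + 0.1524×154.70 + 0.0974×248.82 + 0.1349×315.39 + 0.1537×130.66 + 0.1923×10.87 = 127.9862 per 1000.
Norvale: 0.1287×12.82 + 0.1406×137.82 + 0.1524×239.32 + 0.0974×307.44 + 0.1349×334.00 + 0.1537×164.77 + 0.1923×9.34 = 159.6238 per 1000.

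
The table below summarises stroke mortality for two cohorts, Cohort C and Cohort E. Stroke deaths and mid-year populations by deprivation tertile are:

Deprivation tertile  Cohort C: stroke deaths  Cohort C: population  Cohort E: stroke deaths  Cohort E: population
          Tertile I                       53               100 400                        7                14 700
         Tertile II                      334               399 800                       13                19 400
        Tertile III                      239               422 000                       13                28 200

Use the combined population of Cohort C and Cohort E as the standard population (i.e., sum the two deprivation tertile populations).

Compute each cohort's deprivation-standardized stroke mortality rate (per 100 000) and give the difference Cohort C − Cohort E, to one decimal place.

Deprivation-specific rates per 100 000 for Cohort C: 52.79, 83.54, 56.64.
For Cohort E: 47.62, 67.01, 46.10.
Combined standard total = 984 500; weights = 0.1169, 0.4258, 0.4573.
Cohort C: 0.1169×52.79 + 0.4258×83.54 + 0.4573×56.64 = 67.6423 per 100 000.
Cohort E: 0.1169×47.62 + 0.4258×67.01 + 0.4573×46.10 = 55.1809 per 100 000.
Difference = 67.6423 − 55.1809 = 12.4614.

12.5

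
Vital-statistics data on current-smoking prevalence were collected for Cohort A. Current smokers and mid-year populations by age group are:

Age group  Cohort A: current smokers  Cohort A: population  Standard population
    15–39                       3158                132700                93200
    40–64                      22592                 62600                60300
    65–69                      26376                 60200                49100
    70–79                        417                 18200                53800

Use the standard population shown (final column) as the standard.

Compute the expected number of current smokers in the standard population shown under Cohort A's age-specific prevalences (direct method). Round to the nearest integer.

46725

Age-specific rates per 1000 for Cohort A: 23.798, 360.895, 438.140, 22.912.
Expected current smokers = Σ (standard pop × age-specific rate ÷ 1000)
= 93200×23.798/1000 + 60300×360.895/1000 + 49100×438.140/1000 + 53800×22.912/1000
= 2217.98 + 21761.94 + 21512.65 + 1232.67 = 46725.24.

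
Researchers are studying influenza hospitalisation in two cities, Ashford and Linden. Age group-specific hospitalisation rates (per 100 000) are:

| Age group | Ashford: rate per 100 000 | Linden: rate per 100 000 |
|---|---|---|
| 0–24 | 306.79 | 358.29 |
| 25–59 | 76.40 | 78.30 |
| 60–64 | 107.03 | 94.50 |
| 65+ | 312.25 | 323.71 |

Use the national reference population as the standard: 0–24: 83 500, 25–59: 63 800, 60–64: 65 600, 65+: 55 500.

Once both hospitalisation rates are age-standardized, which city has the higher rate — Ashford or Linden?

Linden

Standard total = 268 400; weights = 0.3111, 0.2377, 0.2444, 0.2068.
Ashford: 0.3111×306.79 + 0.2377×76.40 + 0.2444×107.03 + 0.2068×312.25 = 204.3306 per 100 000.
Linden: 0.3111×358.29 + 0.2377×78.30 + 0.2444×94.50 + 0.2068×323.71 = 220.1113 per 100 000.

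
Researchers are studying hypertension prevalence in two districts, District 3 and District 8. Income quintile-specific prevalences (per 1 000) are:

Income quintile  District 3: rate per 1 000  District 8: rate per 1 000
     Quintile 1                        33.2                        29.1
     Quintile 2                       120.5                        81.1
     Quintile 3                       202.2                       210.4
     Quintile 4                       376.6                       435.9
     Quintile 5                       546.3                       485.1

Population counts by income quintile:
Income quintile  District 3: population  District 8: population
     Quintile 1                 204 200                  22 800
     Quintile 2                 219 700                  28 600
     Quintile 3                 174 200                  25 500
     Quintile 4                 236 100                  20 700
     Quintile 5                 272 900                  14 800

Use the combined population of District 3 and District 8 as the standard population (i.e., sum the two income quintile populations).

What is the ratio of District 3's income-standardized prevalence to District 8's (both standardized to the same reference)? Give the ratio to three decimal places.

1.036

Combined standard total = 1 219 500; weights = 0.1861, 0.2036, 0.1638, 0.2106, 0.2359.
District 3: 0.1861×33.2 + 0.2036×120.5 + 0.1638×202.2 + 0.2106×376.6 + 0.2359×546.3 = 272.0109 per 1 000.
District 8: 0.1861×29.1 + 0.2036×81.1 + 0.1638×210.4 + 0.2106×435.9 + 0.2359×485.1 = 262.6175 per 1 000.
Ratio = 272.0109 ÷ 262.6175 = 1.03577.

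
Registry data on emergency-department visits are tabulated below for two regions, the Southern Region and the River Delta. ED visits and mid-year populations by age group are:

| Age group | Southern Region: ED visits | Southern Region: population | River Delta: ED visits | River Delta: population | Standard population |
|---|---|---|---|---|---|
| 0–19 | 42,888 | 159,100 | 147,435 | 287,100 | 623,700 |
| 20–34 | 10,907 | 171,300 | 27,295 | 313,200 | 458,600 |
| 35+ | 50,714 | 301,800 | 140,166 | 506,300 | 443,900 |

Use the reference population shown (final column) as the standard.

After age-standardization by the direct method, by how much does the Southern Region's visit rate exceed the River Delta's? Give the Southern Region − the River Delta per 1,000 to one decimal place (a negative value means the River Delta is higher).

-138.4

Age-specific rates per 1,000 for the Southern Region: 269.566, 63.672, 168.038.
For the River Delta: 513.532, 87.149, 276.844.
Standard total = 1,526,200; weights = 0.4087, 0.3005, 0.2909.
The Southern Region: 0.4087×269.566 + 0.3005×63.672 + 0.2909×168.038 = 178.1685 per 1,000.
The River Delta: 0.4087×513.532 + 0.3005×87.149 + 0.2909×276.844 = 316.5687 per 1,000.
Difference = 178.1685 − 316.5687 = -138.4003.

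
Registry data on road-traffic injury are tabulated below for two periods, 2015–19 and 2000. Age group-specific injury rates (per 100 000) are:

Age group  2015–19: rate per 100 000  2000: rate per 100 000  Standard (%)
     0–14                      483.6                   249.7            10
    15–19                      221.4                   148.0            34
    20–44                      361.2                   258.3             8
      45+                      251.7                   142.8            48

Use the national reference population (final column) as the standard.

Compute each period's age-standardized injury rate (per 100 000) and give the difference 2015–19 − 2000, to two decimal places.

Standard weights: 0.10, 0.34, 0.08, 0.48.
2015–19: 0.1000×483.6 + 0.3400×221.4 + 0.0800×361.2 + 0.4800×251.7 = 273.3480 per 100 000.
2000: 0.1000×249.7 + 0.3400×148.0 + 0.0800×258.3 + 0.4800×142.8 = 164.4980 per 100 000.
Difference = 273.3480 − 164.4980 = 108.8500.

108.85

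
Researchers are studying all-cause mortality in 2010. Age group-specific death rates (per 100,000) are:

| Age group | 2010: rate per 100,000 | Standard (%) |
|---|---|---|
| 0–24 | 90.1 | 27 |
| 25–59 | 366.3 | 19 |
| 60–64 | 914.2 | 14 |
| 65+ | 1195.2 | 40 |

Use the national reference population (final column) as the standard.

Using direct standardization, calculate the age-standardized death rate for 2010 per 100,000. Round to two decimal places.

699.99

Standard weights: 0.27, 0.19, 0.14, 0.40.
Standardized rate: 0.2700×90.1 + 0.1900×366.3 + 0.1400×914.2 + 0.4000×1195.2 = 699.9920 per 100,000.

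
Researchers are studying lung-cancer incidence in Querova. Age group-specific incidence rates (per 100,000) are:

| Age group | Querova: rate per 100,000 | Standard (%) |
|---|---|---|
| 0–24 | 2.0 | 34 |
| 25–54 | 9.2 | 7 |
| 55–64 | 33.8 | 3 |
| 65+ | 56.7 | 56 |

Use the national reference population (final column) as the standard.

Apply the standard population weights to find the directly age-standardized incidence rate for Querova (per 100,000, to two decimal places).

34.09

Standard weights: 0.34, 0.07, 0.03, 0.56.
Standardized rate: 0.3400×2.0 + 0.0700×9.2 + 0.0300×33.8 + 0.5600×56.7 = 34.0900 per 100,000.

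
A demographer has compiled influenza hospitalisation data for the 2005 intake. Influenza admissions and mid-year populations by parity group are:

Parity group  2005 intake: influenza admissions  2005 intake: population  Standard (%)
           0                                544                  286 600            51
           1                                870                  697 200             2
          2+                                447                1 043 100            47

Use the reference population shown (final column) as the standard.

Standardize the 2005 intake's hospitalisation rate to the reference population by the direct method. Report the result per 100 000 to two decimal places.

Parity-specific rates per 100 000 for the 2005 intake: 189.81, 124.78, 42.85.
Standard weights: 0.51, 0.02, 0.47.
Standardized rate: 0.5100×189.81 + 0.0200×124.78 + 0.4700×42.85 = 119.4405 per 100 000.

119.44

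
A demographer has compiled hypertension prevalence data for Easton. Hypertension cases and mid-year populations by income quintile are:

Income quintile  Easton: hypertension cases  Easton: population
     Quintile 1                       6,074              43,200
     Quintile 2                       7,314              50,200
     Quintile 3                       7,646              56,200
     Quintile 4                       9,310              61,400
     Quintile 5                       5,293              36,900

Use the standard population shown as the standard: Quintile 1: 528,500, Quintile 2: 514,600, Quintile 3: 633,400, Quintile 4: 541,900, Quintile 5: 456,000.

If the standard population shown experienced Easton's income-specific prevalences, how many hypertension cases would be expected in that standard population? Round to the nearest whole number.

383035

Income-specific rates per 1,000 for Easton: 140.602, 145.697, 136.050, 151.629, 143.442.
Expected hypertension cases = Σ (standard pop × income-specific rate ÷ 1,000)
= 528,500×140.602/1,000 + 514,600×145.697/1,000 + 633,400×136.050/1,000 + 541,900×151.629/1,000 + 456,000×143.442/1,000
= 74308.08 + 74975.78 + 86173.96 + 82167.57 + 65409.43 = 383034.83.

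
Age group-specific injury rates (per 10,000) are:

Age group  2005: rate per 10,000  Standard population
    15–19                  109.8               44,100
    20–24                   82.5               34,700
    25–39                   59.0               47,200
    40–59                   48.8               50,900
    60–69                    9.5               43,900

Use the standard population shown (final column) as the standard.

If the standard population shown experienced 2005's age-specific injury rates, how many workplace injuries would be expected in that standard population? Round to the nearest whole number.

Expected workplace injuries = Σ (standard pop × age-specific rate ÷ 10,000)
= 44,100×109.8/10,000 + 34,700×82.5/10,000 + 47,200×59.0/10,000 + 50,900×48.8/10,000 + 43,900×9.5/10,000
= 484.22 + 286.27 + 278.48 + 248.39 + 41.70 = 1339.07.

1339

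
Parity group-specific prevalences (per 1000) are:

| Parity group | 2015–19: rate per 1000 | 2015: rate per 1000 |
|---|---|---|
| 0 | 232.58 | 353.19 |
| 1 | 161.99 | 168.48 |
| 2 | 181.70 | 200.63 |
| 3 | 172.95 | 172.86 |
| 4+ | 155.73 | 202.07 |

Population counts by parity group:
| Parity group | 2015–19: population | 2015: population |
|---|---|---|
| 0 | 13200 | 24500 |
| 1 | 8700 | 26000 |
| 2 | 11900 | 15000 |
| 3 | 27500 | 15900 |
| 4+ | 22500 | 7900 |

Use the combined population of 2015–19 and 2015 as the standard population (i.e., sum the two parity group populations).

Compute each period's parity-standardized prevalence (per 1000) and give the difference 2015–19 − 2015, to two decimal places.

-38.63

Combined standard total = 173100; weights = 0.2178, 0.2005, 0.1554, 0.2507, 0.1756.
2015–19: 0.2178×232.58 + 0.2005×161.99 + 0.1554×181.70 + 0.2507×172.95 + 0.1756×155.73 = 182.0755 per 1000.
2015: 0.2178×353.19 + 0.2005×168.48 + 0.1554×200.63 + 0.2507×172.86 + 0.1756×202.07 = 220.7020 per 1000.
Difference = 182.0755 − 220.7020 = -38.6265.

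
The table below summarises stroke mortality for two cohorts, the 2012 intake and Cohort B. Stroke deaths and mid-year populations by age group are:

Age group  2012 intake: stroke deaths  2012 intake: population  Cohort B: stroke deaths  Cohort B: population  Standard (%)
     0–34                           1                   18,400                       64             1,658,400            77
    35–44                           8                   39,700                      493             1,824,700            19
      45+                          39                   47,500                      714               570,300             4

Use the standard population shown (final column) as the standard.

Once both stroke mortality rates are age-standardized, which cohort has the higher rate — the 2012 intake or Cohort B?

Cohort B

Age-specific rates per 100,000 for the 2012 intake: 5.43, 20.15, 82.11.
For Cohort B: 3.86, 27.02, 125.20.
Standard weights: 0.77, 0.19, 0.04.
The 2012 intake: 0.7700×5.43 + 0.1900×20.15 + 0.0400×82.11 = 11.2977 per 100,000.
Cohort B: 0.7700×3.86 + 0.1900×27.02 + 0.0400×125.20 = 13.1129 per 100,000.
The crude rates (45.45 vs 31.36) would put the 2012 intake higher, but that reflects its age composition; once standardized to a common age structure, Cohort B has the higher underlying rate.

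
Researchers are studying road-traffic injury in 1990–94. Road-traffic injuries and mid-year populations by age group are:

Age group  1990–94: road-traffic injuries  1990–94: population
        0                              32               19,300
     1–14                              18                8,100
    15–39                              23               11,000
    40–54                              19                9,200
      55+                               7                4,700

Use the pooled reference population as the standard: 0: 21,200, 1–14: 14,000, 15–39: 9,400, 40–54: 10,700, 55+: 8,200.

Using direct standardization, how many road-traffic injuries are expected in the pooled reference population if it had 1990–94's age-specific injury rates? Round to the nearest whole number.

Age-specific rates per 100,000 for 1990–94: 165.80, 222.22, 209.09, 206.52, 148.94.
Expected road-traffic injuries = Σ (standard pop × age-specific rate ÷ 100,000)
= 21,200×165.80/100,000 + 14,000×222.22/100,000 + 9,400×209.09/100,000 + 10,700×206.52/100,000 + 8,200×148.94/100,000
= 35.15 + 31.11 + 19.65 + 22.10 + 12.21 = 120.23.

120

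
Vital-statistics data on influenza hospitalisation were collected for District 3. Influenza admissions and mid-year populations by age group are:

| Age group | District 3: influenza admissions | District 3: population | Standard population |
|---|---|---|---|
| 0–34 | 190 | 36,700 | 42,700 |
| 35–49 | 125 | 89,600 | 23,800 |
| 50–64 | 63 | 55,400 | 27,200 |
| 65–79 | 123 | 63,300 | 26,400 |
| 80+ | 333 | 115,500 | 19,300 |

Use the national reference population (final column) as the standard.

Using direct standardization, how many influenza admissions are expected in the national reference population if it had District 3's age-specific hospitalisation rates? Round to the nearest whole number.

Age-specific rates per 100,000 for District 3: 517.71, 139.51, 113.72, 194.31, 288.31.
Expected influenza admissions = Σ (standard pop × age-specific rate ÷ 100,000)
= 42,700×517.71/100,000 + 23,800×139.51/100,000 + 27,200×113.72/100,000 + 26,400×194.31/100,000 + 19,300×288.31/100,000
= 221.06 + 33.20 + 30.93 + 51.30 + 55.64 = 392.14.

392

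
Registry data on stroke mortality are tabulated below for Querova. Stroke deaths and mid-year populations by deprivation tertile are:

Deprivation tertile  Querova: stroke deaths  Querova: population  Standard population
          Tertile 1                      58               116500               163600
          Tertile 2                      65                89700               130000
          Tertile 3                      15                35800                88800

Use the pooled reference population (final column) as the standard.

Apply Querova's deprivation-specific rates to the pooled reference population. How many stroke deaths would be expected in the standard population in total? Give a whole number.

Deprivation-specific rates per 100000 for Querova: 49.79, 72.46, 41.90.
Expected stroke deaths = Σ (standard pop × deprivation-specific rate ÷ 100000)
= 163600×49.79/100000 + 130000×72.46/100000 + 88800×41.90/100000
= 81.45 + 94.20 + 37.21 = 212.86.

213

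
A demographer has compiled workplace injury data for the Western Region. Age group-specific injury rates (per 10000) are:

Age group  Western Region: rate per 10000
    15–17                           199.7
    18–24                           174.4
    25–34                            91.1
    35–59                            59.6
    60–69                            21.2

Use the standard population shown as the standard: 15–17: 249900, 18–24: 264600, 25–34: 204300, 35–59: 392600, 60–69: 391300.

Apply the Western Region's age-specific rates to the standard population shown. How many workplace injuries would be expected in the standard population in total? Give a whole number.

Expected workplace injuries = Σ (standard pop × age-specific rate ÷ 10000)
= 249900×199.7/10000 + 264600×174.4/10000 + 204300×91.1/10000 + 392600×59.6/10000 + 391300×21.2/10000
= 4990.50 + 4614.62 + 1861.17 + 2339.90 + 829.56 = 14635.75.

14636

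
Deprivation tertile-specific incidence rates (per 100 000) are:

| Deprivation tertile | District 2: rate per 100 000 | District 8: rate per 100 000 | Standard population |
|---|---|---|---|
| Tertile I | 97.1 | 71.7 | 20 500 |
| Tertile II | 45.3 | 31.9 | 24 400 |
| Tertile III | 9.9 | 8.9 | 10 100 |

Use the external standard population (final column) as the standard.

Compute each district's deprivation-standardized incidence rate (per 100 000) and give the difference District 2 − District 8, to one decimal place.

15.6

Standard total = 55 000; weights = 0.3727, 0.4436, 0.1836.
District 2: 0.3727×97.1 + 0.4436×45.3 + 0.1836×9.9 = 58.1065 per 100 000.
District 8: 0.3727×71.7 + 0.4436×31.9 + 0.1836×8.9 = 42.5109 per 100 000.
Difference = 58.1065 − 42.5109 = 15.5956.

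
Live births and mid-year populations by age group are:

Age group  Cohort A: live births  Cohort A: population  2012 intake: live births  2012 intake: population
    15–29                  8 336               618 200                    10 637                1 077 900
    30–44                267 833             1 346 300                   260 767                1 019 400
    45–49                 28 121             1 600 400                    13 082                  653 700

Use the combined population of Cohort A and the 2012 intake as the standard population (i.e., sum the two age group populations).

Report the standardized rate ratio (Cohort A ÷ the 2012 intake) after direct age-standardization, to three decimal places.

0.799

Age-specific rates per 1 000 for Cohort A: 13.484, 198.940, 17.571.
For the 2012 intake: 9.868, 255.804, 20.012.
Combined standard total = 6 315 900; weights = 0.2685, 0.3746, 0.3569.
Cohort A: 0.2685×13.484 + 0.3746×198.940 + 0.3569×17.571 = 84.4077 per 1 000.
The 2012 intake: 0.2685×9.868 + 0.3746×255.804 + 0.3569×20.012 = 105.6071 per 1 000.
Ratio = 84.4077 ÷ 105.6071 = 0.79926.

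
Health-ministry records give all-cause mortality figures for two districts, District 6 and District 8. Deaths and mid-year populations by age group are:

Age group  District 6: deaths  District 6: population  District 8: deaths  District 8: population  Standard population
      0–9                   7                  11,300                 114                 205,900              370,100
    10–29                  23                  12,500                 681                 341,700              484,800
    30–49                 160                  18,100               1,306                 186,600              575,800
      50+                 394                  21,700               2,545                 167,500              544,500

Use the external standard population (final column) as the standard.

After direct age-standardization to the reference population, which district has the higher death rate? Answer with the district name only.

Age-specific rates per 1,000 for District 6: 0.619, 1.840, 8.840, 18.157.
For District 8: 0.554, 1.993, 6.999, 15.194.
Standard total = 1,975,200; weights = 0.1874, 0.2454, 0.2915, 0.2757.
District 6: 0.1874×0.619 + 0.2454×1.840 + 0.2915×8.840 + 0.2757×18.157 = 8.1498 per 1,000.
District 8: 0.1874×0.554 + 0.2454×1.993 + 0.2915×6.999 + 0.2757×15.194 = 6.8217 per 1,000.

District 6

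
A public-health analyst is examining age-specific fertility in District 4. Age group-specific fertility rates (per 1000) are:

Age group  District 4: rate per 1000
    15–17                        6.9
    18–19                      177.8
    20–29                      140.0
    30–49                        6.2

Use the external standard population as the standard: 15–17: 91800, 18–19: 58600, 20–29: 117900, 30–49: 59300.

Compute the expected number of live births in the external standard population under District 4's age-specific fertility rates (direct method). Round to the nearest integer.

Expected live births = Σ (standard pop × age-specific rate ÷ 1000)
= 91800×6.9/1000 + 58600×177.8/1000 + 117900×140.0/1000 + 59300×6.2/1000
= 633.42 + 10419.08 + 16506.00 + 367.66 = 27926.16.

27926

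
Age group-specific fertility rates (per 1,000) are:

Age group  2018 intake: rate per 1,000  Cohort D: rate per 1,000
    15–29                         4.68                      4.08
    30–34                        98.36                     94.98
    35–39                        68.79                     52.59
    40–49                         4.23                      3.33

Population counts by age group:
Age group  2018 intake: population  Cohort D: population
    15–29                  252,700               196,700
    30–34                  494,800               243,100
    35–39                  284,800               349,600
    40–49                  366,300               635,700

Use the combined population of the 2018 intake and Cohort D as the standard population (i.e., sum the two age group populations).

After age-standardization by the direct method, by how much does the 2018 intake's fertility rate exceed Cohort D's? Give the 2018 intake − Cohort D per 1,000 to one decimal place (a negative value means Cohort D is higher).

4.9

Combined standard total = 2,823,700; weights = 0.1592, 0.2613, 0.2247, 0.3549.
The 2018 intake: 0.1592×4.68 + 0.2613×98.36 + 0.2247×68.79 + 0.3549×4.23 = 43.4047 per 1,000.
Cohort D: 0.1592×4.08 + 0.2613×94.98 + 0.2247×52.59 + 0.3549×3.33 = 38.4669 per 1,000.
Difference = 43.4047 − 38.4669 = 4.9378.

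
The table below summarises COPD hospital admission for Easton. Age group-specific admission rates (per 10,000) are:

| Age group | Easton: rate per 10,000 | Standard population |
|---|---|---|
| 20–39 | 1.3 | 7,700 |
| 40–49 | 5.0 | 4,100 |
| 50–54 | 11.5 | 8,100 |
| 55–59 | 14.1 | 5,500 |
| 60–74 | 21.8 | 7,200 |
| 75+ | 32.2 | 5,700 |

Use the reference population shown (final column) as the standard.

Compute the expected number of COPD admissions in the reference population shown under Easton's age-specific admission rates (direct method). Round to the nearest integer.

Expected COPD admissions = Σ (standard pop × age-specific rate ÷ 10,000)
= 7,700×1.3/10,000 + 4,100×5.0/10,000 + 8,100×11.5/10,000 + 5,500×14.1/10,000 + 7,200×21.8/10,000 + 5,700×32.2/10,000
= 1.00 + 2.05 + 9.31 + 7.75 + 15.70 + 18.35 = 54.17.

54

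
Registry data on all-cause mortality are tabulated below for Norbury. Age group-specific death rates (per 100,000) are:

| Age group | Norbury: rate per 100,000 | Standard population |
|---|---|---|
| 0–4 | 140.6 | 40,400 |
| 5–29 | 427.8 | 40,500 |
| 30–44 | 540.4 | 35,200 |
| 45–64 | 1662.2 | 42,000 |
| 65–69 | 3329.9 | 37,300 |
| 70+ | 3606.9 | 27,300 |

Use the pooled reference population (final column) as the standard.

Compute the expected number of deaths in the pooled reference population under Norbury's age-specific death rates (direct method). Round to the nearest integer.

Expected deaths = Σ (standard pop × age-specific rate ÷ 100,000)
= 40,400×140.6/100,000 + 40,500×427.8/100,000 + 35,200×540.4/100,000 + 42,000×1662.2/100,000 + 37,300×3329.9/100,000 + 27,300×3606.9/100,000
= 56.80 + 173.26 + 190.22 + 698.12 + 1242.05 + 984.68 = 3345.14.

3345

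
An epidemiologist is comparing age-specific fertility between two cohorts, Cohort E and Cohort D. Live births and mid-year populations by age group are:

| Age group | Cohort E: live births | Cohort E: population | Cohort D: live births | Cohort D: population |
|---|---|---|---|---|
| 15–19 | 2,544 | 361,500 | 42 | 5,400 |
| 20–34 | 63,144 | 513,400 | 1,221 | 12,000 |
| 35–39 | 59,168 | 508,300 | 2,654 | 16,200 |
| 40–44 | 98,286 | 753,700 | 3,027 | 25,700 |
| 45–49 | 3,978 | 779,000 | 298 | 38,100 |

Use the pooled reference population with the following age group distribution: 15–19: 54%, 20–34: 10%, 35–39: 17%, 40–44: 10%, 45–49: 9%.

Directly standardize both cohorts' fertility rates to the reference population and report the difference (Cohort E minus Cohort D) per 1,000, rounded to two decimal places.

Age-specific rates per 1,000 for Cohort E: 7.037, 122.992, 116.404, 130.405, 5.107.
For Cohort D: 7.778, 101.750, 163.827, 117.782, 7.822.
Standard weights: 0.54, 0.10, 0.17, 0.10, 0.09.
Cohort E: 0.5400×7.037 + 0.1000×122.992 + 0.1700×116.404 + 0.1000×130.405 + 0.0900×5.107 = 49.3880 per 1,000.
Cohort D: 0.5400×7.778 + 0.1000×101.750 + 0.1700×163.827 + 0.1000×117.782 + 0.0900×7.822 = 54.7078 per 1,000.
Difference = 49.3880 − 54.7078 = -5.3197.

-5.32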